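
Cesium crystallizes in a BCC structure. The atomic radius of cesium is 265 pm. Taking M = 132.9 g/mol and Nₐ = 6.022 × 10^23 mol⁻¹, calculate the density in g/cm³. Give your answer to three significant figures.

In a BCC lattice, atoms touch along the body diagonal, so √3·a = 4r, giving a = 612.0 pm = 6.120 × 10^-8 cm.
With Z = 2, ρ = Z·M/(N_A·a³) = 2 × 132.9 / (6.022 × 10²³ × 2.292 × 10^-22) = 1.926 g/cm³.

1.93 g/cm³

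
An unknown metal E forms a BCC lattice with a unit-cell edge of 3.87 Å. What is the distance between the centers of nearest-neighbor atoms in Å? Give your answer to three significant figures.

In a BCC structure, atoms touch along the body diagonal, so √3·a = 4r; the nearest-neighbor distance equals 2r = 0.8660·a.
d = 0.8660 × 3.87 = 3.35 Å.

3.35 Å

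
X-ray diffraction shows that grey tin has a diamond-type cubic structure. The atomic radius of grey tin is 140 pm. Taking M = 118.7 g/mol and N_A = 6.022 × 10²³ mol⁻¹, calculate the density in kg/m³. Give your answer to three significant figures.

In a diamond cubic lattice, nearest neighbors lie along the body diagonal with √3·a = 8r, giving a = 646.6 pm = 6.466 × 10^-8 cm.
With Z = 8, ρ = Z·M/(N_A·a³) = 8 × 118.7 / (6.022 × 10²³ × 2.704 × 10^-22) = 5.832 g/cm³ = 5830 kg/m³.

5830 kg/m³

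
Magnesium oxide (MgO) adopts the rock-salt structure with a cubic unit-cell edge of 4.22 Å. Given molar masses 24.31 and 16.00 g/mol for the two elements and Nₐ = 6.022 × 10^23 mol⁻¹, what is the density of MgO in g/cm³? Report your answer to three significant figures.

The rock-salt structure contains Z = 4 formula units per cell; M(MgO) = 24.31 + 16.00 = 40.31 g/mol.
a³ = (4.220 × 10^-8 cm)³ = 7.515 × 10^-23 cm³.
ρ = 4 × 40.31 / (6.022 × 10²³ × 7.515 × 10^-23) = 3.563 g/cm³.

3.56 g/cm³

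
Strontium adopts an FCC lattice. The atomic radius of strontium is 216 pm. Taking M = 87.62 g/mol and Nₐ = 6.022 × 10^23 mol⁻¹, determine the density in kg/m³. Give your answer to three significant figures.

In an FCC lattice, atoms touch along the face diagonal, so √2·a = 4r, giving a = 610.9 pm = 6.109 × 10^-8 cm.
With Z = 4, ρ = Z·M/(N_A·a³) = 4 × 87.62 / (6.022 × 10²³ × 2.280 × 10^-22) = 2.552 g/cm³ = 2550 kg/m³.

2550 kg/m³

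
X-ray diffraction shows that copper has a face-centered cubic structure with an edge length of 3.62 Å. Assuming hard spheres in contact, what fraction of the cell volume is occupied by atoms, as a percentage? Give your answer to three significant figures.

74.0%

In an FCC lattice atoms touch along the face diagonal, so √2·a = 4r, so r = 0.3536a = 1.280 Å.
Packing fraction = Z·(4/3)πr³ / a³ = 4 × (4/3)π × (1.280)³ / (3.62)³ = 0.7405 = 74.0%.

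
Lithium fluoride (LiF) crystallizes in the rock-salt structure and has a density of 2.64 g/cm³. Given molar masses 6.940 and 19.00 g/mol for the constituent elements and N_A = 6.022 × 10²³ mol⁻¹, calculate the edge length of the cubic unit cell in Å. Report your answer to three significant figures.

4.03 Å

M(LiF) = 25.94 g/mol; Z = 4 formula units per cell.
a³ = Z·M/(N_A·ρ) = 4 × 25.94 / (6.022 × 10²³ × 2.64) = 6.527 × 10^-23 cm³, so a = 4.026 × 10^-8 cm = 4.03 Å.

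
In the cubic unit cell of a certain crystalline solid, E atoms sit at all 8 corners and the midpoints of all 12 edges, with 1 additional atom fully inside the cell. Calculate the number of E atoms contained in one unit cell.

5

Corner atoms are shared by 8 cells (1/8 each), edge atoms by 4 (1/4 each), interior atoms are unshared.
Net atoms = 8 × 1/8 + 12 × 1/4 + 1 = 1 + 3 + 1 = 5.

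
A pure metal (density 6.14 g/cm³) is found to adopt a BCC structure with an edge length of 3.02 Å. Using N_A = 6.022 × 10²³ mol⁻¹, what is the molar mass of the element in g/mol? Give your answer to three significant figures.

50.9 g/mol

A BCC cell has Z = 2 atoms; a = 3.020 × 10^-8 cm.
M = ρ·N_A·a³/Z = 6.14 × 6.022 × 10²³ × 2.754 × 10^-23 / 2 = 50.9 g/mol.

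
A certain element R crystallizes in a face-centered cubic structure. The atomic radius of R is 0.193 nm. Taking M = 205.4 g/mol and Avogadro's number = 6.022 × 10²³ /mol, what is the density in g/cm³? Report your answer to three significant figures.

8.39 g/cm³

In an FCC lattice, atoms touch along the face diagonal, so √2·a = 4r, giving a = 0.5459 nm = 5.459 × 10^-8 cm.
With Z = 4, ρ = Z·M/(N_A·a³) = 4 × 205.4 / (6.022 × 10²³ × 1.627 × 10^-22) = 8.387 g/cm³.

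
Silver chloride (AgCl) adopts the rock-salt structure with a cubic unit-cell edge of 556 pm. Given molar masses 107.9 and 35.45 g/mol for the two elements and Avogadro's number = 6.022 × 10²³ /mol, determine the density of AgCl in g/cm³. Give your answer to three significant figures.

5.54 g/cm³

The rock-salt structure contains Z = 4 formula units per cell; M(AgCl) = 107.9 + 35.45 = 143.35 g/mol.
a³ = (5.560 × 10^-8 cm)³ = 1.719 × 10^-22 cm³.
ρ = 4 × 143.35 / (6.022 × 10²³ × 1.719 × 10^-22) = 5.540 g/cm³.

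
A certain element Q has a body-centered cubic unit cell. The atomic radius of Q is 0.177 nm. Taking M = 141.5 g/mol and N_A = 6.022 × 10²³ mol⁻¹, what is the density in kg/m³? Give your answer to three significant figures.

6880 kg/m³

In a BCC lattice, atoms touch along the body diagonal, so √3·a = 4r, giving a = 0.4088 nm = 4.088 × 10^-8 cm.
With Z = 2, ρ = Z·M/(N_A·a³) = 2 × 141.5 / (6.022 × 10²³ × 6.830 × 10^-23) = 6.881 g/cm³ = 6880 kg/m³.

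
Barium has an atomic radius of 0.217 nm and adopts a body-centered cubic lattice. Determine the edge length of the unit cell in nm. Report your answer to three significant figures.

0.501 nm

In a BCC lattice, atoms touch along the body diagonal, so √3·a = 4r.
a = 4r/√3 = 4 × 0.217 / 1.7321 = 0.501 nm.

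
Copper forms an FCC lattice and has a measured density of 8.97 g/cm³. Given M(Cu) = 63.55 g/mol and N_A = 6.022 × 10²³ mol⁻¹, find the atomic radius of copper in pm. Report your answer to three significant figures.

128 pm

For an FCC cell (Z = 4), a³ = Z·M/(N_A·ρ) = 4 × 63.55 / (6.022 × 10²³ × 8.970) = 4.706 × 10^-23 cm³, so a = 3.610 × 10^-8 cm = 361.0 pm.
Atoms touch along the face diagonal, so √2·a = 4r, so r = 0.3536 × a = 128 pm.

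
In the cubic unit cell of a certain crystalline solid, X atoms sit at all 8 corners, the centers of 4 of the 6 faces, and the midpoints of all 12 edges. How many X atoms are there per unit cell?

Corner atoms are shared by 8 cells (1/8 each), face atoms by 2 (1/2 each), edge atoms by 4 (1/4 each).
Net atoms = 8 × 1/8 + 4 × 1/2 + 12 × 1/4 = 1 + 2 + 3 = 6.

6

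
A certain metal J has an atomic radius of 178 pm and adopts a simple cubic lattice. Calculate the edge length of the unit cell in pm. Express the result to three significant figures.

356 pm

In a simple cubic lattice, atoms touch along the cell edge, so a = 2r.
a = 2r = 2 × 178 = 356 pm.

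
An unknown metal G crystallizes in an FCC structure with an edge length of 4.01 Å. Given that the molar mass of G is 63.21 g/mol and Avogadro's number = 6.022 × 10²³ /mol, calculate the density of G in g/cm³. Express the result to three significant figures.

An FCC unit cell contains Z = 4 atoms.
Cell volume: a³ = (4.01 Å)³ = (4.010 × 10^-8 cm)³ = 6.448 × 10^-23 cm³.
ρ = Z·M/(N_A·a³) = 4 × 63.21 / (6.022 × 10²³ × 6.448 × 10^-23) = 6.511 g/cm³.

6.51 g/cm³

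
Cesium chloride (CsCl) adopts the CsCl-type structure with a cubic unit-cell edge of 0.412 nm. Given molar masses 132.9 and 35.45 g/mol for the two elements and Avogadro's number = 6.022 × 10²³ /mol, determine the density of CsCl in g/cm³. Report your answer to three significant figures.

The CsCl-type structure contains Z = 1 formula unit per cell; M(CsCl) = 132.9 + 35.45 = 168.35 g/mol.
a³ = (4.120 × 10^-8 cm)³ = 6.993 × 10^-23 cm³.
ρ = 1 × 168.35 / (6.022 × 10²³ × 6.993 × 10^-23) = 3.997 g/cm³.

4.00 g/cm³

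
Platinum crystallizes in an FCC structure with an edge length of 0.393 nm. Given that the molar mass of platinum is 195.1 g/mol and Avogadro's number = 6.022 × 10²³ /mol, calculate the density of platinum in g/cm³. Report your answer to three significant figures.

An FCC unit cell contains Z = 4 atoms.
Cell volume: a³ = (0.393 nm)³ = (3.930 × 10^-8 cm)³ = 6.070 × 10^-23 cm³.
ρ = Z·M/(N_A·a³) = 4 × 195.1 / (6.022 × 10²³ × 6.070 × 10^-23) = 21.35 g/cm³.

21.4 g/cm³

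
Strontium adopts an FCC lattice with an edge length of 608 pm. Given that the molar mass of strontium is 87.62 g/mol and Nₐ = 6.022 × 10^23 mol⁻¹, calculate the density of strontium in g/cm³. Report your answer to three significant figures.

An FCC unit cell contains Z = 4 atoms.
Cell volume: a³ = (608 pm)³ = (6.080 × 10^-8 cm)³ = 2.248 × 10^-22 cm³.
ρ = Z·M/(N_A·a³) = 4 × 87.62 / (6.022 × 10²³ × 2.248 × 10^-22) = 2.589 g/cm³.

2.59 g/cm³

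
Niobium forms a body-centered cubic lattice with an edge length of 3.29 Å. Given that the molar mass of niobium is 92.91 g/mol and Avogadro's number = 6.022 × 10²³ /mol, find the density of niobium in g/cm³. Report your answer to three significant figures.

8.66 g/cm³

A BCC unit cell contains Z = 2 atoms.
Cell volume: a³ = (3.29 Å)³ = (3.290 × 10^-8 cm)³ = 3.561 × 10^-23 cm³.
ρ = Z·M/(N_A·a³) = 2 × 92.91 / (6.022 × 10²³ × 3.561 × 10^-23) = 8.665 g/cm³.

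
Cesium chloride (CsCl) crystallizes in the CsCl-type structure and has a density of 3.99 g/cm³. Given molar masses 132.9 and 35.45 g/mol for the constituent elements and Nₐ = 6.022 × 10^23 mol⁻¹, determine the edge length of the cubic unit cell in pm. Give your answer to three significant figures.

M(CsCl) = 168.35 g/mol; Z = 1 formula unit per cell.
a³ = Z·M/(N_A·ρ) = 1 × 168.35 / (6.022 × 10²³ × 3.99) = 7.006 × 10^-23 cm³, so a = 4.123 × 10^-8 cm = 412 pm.

412 pm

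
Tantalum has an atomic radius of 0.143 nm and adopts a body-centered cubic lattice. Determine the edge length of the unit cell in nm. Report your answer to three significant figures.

In a BCC lattice, atoms touch along the body diagonal, so √3·a = 4r.
a = 4r/√3 = 4 × 0.143 / 1.7321 = 0.330 nm.

0.330 nm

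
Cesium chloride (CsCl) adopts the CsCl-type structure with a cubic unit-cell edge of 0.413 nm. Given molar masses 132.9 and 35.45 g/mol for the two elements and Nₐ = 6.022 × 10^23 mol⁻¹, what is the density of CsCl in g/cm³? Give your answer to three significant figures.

The CsCl-type structure contains Z = 1 formula unit per cell; M(CsCl) = 132.9 + 35.45 = 168.35 g/mol.
a³ = (4.130 × 10^-8 cm)³ = 7.044 × 10^-23 cm³.
ρ = 1 × 168.35 / (6.022 × 10²³ × 7.044 × 10^-23) = 3.968 g/cm³.

3.97 g/cm³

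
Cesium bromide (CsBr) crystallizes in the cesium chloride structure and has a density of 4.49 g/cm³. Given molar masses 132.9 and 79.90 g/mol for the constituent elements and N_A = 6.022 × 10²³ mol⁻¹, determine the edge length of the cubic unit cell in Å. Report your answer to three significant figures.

M(CsBr) = 212.8 g/mol; Z = 1 formula unit per cell.
a³ = Z·M/(N_A·ρ) = 1 × 212.8 / (6.022 × 10²³ × 4.49) = 7.870 × 10^-23 cm³, so a = 4.285 × 10^-8 cm = 4.29 Å.

4.29 Å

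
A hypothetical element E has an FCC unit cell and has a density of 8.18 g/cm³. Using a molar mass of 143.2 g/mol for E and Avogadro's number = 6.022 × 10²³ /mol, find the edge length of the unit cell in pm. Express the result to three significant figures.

488 pm

With Z = 4 atoms per FCC cell, a³ = Z·M/(N_A·ρ) = 4 × 143.2 / (6.022 × 10²³ × 8.180 g/cm³) = 1.163 × 10^-22 cm³.
a = (1.163 × 10^-22)^(1/3) = 4.881 × 10^-8 cm = 488 pm.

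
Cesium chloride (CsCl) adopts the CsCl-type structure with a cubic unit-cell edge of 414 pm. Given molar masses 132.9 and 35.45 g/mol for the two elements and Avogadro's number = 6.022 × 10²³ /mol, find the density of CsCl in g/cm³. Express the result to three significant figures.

The CsCl-type structure contains Z = 1 formula unit per cell; M(CsCl) = 132.9 + 35.45 = 168.35 g/mol.
a³ = (4.140 × 10^-8 cm)³ = 7.096 × 10^-23 cm³.
ρ = 1 × 168.35 / (6.022 × 10²³ × 7.096 × 10^-23) = 3.940 g/cm³.

3.94 g/cm³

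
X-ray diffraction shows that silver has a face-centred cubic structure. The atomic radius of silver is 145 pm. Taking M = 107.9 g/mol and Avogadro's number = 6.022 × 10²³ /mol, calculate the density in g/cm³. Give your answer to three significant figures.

In an FCC lattice, atoms touch along the face diagonal, so √2·a = 4r, giving a = 410.1 pm = 4.101 × 10^-8 cm.
With Z = 4, ρ = Z·M/(N_A·a³) = 4 × 107.9 / (6.022 × 10²³ × 6.898 × 10^-23) = 10.39 g/cm³.

10.4 g/cm³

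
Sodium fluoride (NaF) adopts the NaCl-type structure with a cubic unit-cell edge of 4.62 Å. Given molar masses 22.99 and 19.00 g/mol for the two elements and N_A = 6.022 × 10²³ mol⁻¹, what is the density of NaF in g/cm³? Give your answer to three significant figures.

The NaCl-type structure contains Z = 4 formula units per cell; M(NaF) = 22.99 + 19.00 = 41.99 g/mol.
a³ = (4.620 × 10^-8 cm)³ = 9.861 × 10^-23 cm³.
ρ = 4 × 41.99 / (6.022 × 10²³ × 9.861 × 10^-23) = 2.828 g/cm³.

2.83 g/cm³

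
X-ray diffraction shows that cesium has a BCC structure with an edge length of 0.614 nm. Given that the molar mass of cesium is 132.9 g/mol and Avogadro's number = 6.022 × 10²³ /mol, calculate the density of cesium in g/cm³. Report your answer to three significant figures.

A BCC unit cell contains Z = 2 atoms.
Cell volume: a³ = (0.614 nm)³ = (6.140 × 10^-8 cm)³ = 2.315 × 10^-22 cm³.
ρ = Z·M/(N_A·a³) = 2 × 132.9 / (6.022 × 10²³ × 2.315 × 10^-22) = 1.907 g/cm³.

1.91 g/cm³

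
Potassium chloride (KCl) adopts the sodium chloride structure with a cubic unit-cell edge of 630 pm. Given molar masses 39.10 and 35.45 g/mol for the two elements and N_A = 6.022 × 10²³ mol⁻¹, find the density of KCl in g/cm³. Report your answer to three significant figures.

The sodium chloride structure contains Z = 4 formula units per cell; M(KCl) = 39.10 + 35.45 = 74.55 g/mol.
a³ = (6.300 × 10^-8 cm)³ = 2.500 × 10^-22 cm³.
ρ = 4 × 74.55 / (6.022 × 10²³ × 2.500 × 10^-22) = 1.980 g/cm³.

1.98 g/cm³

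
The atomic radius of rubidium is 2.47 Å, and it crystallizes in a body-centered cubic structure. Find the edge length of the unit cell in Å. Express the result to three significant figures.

5.70 Å

In a BCC lattice, atoms touch along the body diagonal, so √3·a = 4r.
a = 4r/√3 = 4 × 2.47 / 1.7321 = 5.70 Å.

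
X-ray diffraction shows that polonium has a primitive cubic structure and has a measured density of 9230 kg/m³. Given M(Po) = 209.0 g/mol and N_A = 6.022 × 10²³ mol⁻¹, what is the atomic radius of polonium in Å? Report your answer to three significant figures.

For a simple cubic cell (Z = 1), a³ = Z·M/(N_A·ρ) = 1 × 209.0 / (6.022 × 10²³ × 9.230) = 3.760 × 10^-23 cm³, so a = 3.350 × 10^-8 cm = 3.350 Å.
Atoms touch along the cell edge, so a = 2r, so r = 0.5000 × a = 1.68 Å.

1.68 Å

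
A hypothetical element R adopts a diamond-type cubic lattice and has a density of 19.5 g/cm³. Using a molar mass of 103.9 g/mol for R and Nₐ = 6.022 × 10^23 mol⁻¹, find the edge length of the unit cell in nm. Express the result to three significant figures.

0.414 nm

With Z = 8 atoms per diamond cubic cell, a³ = Z·M/(N_A·ρ) = 8 × 103.9 / (6.022 × 10²³ × 19.50 g/cm³) = 7.078 × 10^-23 cm³.
a = (7.078 × 10^-23)^(1/3) = 4.137 × 10^-8 cm = 0.414 nm.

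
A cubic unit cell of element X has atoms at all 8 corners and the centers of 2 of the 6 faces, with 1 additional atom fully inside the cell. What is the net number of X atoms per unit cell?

3

Corner atoms are shared by 8 cells (1/8 each), face atoms by 2 (1/2 each), interior atoms are unshared.
Net atoms = 8 × 1/8 + 2 × 1/2 + 1 = 1 + 1 + 1 = 3.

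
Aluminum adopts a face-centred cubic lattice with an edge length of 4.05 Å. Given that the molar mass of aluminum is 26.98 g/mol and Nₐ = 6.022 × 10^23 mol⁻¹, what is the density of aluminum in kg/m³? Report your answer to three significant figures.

An FCC unit cell contains Z = 4 atoms.
Cell volume: a³ = (4.05 Å)³ = (4.050 × 10^-8 cm)³ = 6.643 × 10^-23 cm³.
ρ = Z·M/(N_A·a³) = 4 × 26.98 / (6.022 × 10²³ × 6.643 × 10^-23) = 2.698 g/cm³ = 2700 kg/m³.

2700 kg/m³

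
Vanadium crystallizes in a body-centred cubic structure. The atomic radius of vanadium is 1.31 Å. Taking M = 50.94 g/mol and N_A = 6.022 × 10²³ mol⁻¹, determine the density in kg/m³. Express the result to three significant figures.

6110 kg/m³

In a BCC lattice, atoms touch along the body diagonal, so √3·a = 4r, giving a = 3.025 Å = 3.025 × 10^-8 cm.
With Z = 2, ρ = Z·M/(N_A·a³) = 2 × 50.94 / (6.022 × 10²³ × 2.769 × 10^-23) = 6.110 g/cm³ = 6110 kg/m³.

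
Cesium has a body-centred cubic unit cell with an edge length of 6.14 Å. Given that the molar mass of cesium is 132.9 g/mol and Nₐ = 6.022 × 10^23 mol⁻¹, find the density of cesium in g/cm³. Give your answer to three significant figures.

A BCC unit cell contains Z = 2 atoms.
Cell volume: a³ = (6.14 Å)³ = (6.140 × 10^-8 cm)³ = 2.315 × 10^-22 cm³.
ρ = Z·M/(N_A·a³) = 2 × 132.9 / (6.022 × 10²³ × 2.315 × 10^-22) = 1.907 g/cm³.

1.91 g/cm³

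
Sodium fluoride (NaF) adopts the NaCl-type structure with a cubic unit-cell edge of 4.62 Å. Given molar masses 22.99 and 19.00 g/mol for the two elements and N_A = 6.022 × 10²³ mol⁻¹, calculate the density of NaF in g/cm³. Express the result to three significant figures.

2.83 g/cm³

The NaCl-type structure contains Z = 4 formula units per cell; M(NaF) = 22.99 + 19.00 = 41.99 g/mol.
a³ = (4.620 × 10^-8 cm)³ = 9.861 × 10^-23 cm³.
ρ = 4 × 41.99 / (6.022 × 10²³ × 9.861 × 10^-23) = 2.828 g/cm³.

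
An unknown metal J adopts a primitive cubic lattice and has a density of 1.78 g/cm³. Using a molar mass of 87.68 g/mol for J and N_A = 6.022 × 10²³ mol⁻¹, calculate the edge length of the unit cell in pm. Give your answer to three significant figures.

With Z = 1 atom per simple cubic cell, a³ = Z·M/(N_A·ρ) = 1 × 87.68 / (6.022 × 10²³ × 1.780 g/cm³) = 8.180 × 10^-23 cm³.
a = (8.180 × 10^-23)^(1/3) = 4.341 × 10^-8 cm = 434 pm.

434 pm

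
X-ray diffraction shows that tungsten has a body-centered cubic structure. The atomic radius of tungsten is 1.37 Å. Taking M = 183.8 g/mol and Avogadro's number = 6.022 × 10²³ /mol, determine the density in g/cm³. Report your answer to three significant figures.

19.3 g/cm³

In a BCC lattice, atoms touch along the body diagonal, so √3·a = 4r, giving a = 3.164 Å = 3.164 × 10^-8 cm.
With Z = 2, ρ = Z·M/(N_A·a³) = 2 × 183.8 / (6.022 × 10²³ × 3.167 × 10^-23) = 19.27 g/cm³.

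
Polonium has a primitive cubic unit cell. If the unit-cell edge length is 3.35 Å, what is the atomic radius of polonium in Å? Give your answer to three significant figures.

1.68 Å

In a simple cubic lattice, atoms touch along the cell edge, so a = 2r.
r = a/2 = 3.35/2 = 1.68 Å.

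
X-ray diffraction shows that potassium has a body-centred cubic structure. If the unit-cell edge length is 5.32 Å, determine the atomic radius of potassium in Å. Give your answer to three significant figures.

In a BCC lattice, atoms touch along the body diagonal, so √3·a = 4r.
r = √3·a/4 = 1.7321 × 5.32 / 4 = 2.30 Å.

2.30 Å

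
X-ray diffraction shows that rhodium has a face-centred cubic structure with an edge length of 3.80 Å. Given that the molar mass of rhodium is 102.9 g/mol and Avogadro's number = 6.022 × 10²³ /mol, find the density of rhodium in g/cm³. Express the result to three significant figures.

An FCC unit cell contains Z = 4 atoms.
Cell volume: a³ = (3.80 Å)³ = (3.800 × 10^-8 cm)³ = 5.487 × 10^-23 cm³.
ρ = Z·M/(N_A·a³) = 4 × 102.9 / (6.022 × 10²³ × 5.487 × 10^-23) = 12.46 g/cm³.

12.5 g/cm³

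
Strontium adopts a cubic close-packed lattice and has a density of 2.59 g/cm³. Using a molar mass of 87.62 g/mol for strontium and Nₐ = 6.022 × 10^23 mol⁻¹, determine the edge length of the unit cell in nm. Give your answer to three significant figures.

With Z = 4 atoms per FCC cell, a³ = Z·M/(N_A·ρ) = 4 × 87.62 / (6.022 × 10²³ × 2.590 g/cm³) = 2.247 × 10^-22 cm³.
a = (2.247 × 10^-22)^(1/3) = 6.080 × 10^-8 cm = 0.608 nm.

0.608 nm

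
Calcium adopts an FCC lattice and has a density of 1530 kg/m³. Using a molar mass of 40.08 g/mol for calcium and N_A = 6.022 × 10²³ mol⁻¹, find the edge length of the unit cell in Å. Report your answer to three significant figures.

With Z = 4 atoms per FCC cell, a³ = Z·M/(N_A·ρ) = 4 × 40.08 / (6.022 × 10²³ × 1.530 g/cm³) = 1.740 × 10^-22 cm³.
a = (1.740 × 10^-22)^(1/3) = 5.583 × 10^-8 cm = 5.58 Å.

5.58 Å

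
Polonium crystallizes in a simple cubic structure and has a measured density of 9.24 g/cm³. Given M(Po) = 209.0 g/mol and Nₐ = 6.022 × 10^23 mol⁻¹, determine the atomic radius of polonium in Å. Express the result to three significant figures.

For a simple cubic cell (Z = 1), a³ = Z·M/(N_A·ρ) = 1 × 209.0 / (6.022 × 10²³ × 9.240) = 3.756 × 10^-23 cm³, so a = 3.349 × 10^-8 cm = 3.349 Å.
Atoms touch along the cell edge, so a = 2r, so r = 0.5000 × a = 1.67 Å.

1.67 Å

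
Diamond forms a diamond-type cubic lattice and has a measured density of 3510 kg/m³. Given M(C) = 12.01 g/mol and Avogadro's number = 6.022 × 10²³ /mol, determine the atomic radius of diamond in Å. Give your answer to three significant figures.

For a diamond cubic cell (Z = 8), a³ = Z·M/(N_A·ρ) = 8 × 12.01 / (6.022 × 10²³ × 3.510) = 4.546 × 10^-23 cm³, so a = 3.569 × 10^-8 cm = 3.569 Å.
Nearest neighbors lie along the body diagonal with √3·a = 8r, so r = 0.2165 × a = 0.773 Å.

0.773 Å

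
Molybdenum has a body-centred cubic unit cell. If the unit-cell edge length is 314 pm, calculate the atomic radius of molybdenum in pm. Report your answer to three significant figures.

In a BCC lattice, atoms touch along the body diagonal, so √3·a = 4r.
r = √3·a/4 = 1.7321 × 314 / 4 = 136 pm.

136 pm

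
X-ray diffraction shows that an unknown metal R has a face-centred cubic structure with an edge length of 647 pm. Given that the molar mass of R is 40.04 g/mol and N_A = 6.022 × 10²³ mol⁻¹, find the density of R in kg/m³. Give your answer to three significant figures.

An FCC unit cell contains Z = 4 atoms.
Cell volume: a³ = (647 pm)³ = (6.470 × 10^-8 cm)³ = 2.708 × 10^-22 cm³.
ρ = Z·M/(N_A·a³) = 4 × 40.04 / (6.022 × 10²³ × 2.708 × 10^-22) = 0.9820 g/cm³ = 982 kg/m³.

982 kg/m³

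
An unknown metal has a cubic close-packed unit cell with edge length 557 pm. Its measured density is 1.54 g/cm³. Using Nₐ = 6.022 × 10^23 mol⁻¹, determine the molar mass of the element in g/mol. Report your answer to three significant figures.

40.1 g/mol

An FCC cell has Z = 4 atoms; a = 5.570 × 10^-8 cm.
M = ρ·N_A·a³/Z = 1.54 × 6.022 × 10²³ × 1.728 × 10^-22 / 4 = 40.1 g/mol.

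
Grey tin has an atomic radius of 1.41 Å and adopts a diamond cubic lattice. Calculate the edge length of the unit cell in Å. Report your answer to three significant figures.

6.51 Å

In a diamond cubic lattice, nearest neighbors lie along the body diagonal with √3·a = 8r.
a = 8r/√3 = 8 × 1.41 / 1.7321 = 6.51 Å.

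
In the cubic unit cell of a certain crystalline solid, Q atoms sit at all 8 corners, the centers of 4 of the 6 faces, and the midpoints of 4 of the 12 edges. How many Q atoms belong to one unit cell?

4

Corner atoms are shared by 8 cells (1/8 each), face atoms by 2 (1/2 each), edge atoms by 4 (1/4 each).
Net atoms = 8 × 1/8 + 4 × 1/2 + 4 × 1/4 = 1 + 2 + 1 = 4.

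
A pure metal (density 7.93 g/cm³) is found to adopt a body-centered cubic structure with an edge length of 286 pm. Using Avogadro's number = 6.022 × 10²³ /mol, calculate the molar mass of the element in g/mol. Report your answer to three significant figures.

A BCC cell has Z = 2 atoms; a = 2.860 × 10^-8 cm.
M = ρ·N_A·a³/Z = 7.93 × 6.022 × 10²³ × 2.339 × 10^-23 / 2 = 55.9 g/mol.

55.9 g/mol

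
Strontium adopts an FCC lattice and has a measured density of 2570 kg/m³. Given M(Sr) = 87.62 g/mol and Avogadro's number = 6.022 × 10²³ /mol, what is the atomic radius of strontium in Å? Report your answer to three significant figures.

For an FCC cell (Z = 4), a³ = Z·M/(N_A·ρ) = 4 × 87.62 / (6.022 × 10²³ × 2.570) = 2.265 × 10^-22 cm³, so a = 6.095 × 10^-8 cm = 6.095 Å.
Atoms touch along the face diagonal, so √2·a = 4r, so r = 0.3536 × a = 2.16 Å.

2.16 Å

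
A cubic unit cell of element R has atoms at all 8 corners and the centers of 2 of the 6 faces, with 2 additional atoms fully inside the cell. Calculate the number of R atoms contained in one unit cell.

4

Corner atoms are shared by 8 cells (1/8 each), face atoms by 2 (1/2 each), interior atoms are unshared.
Net atoms = 8 × 1/8 + 2 × 1/2 + 2 = 1 + 1 + 2 = 4.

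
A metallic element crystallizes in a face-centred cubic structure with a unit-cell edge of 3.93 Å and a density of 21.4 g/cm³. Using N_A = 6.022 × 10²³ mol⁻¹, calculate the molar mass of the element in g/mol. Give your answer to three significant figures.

An FCC cell has Z = 4 atoms; a = 3.930 × 10^-8 cm.
M = ρ·N_A·a³/Z = 21.4 × 6.022 × 10²³ × 6.070 × 10^-23 / 4 = 196 g/mol.

196 g/mol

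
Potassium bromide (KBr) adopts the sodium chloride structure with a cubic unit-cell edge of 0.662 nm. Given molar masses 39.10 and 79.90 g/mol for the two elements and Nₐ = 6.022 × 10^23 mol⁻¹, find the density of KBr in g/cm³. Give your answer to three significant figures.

2.72 g/cm³

The sodium chloride structure contains Z = 4 formula units per cell; M(KBr) = 39.10 + 79.90 = 119.0 g/mol.
a³ = (6.620 × 10^-8 cm)³ = 2.901 × 10^-22 cm³.
ρ = 4 × 119.0 / (6.022 × 10²³ × 2.901 × 10^-22) = 2.725 g/cm³.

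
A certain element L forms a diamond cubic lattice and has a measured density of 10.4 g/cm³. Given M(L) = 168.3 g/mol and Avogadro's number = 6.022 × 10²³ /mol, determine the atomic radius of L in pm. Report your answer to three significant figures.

For a diamond cubic cell (Z = 8), a³ = Z·M/(N_A·ρ) = 8 × 168.3 / (6.022 × 10²³ × 10.40) = 2.150 × 10^-22 cm³, so a = 5.991 × 10^-8 cm = 599.1 pm.
Nearest neighbors lie along the body diagonal with √3·a = 8r, so r = 0.2165 × a = 130 pm.

130 pm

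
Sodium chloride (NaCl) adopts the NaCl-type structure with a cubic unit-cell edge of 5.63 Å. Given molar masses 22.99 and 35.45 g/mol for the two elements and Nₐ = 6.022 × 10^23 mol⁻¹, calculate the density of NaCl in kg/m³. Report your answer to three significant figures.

The NaCl-type structure contains Z = 4 formula units per cell; M(NaCl) = 22.99 + 35.45 = 58.44 g/mol.
a³ = (5.630 × 10^-8 cm)³ = 1.785 × 10^-22 cm³.
ρ = 4 × 58.44 / (6.022 × 10²³ × 1.785 × 10^-22) = 2.175 g/cm³ = 2180 kg/m³.

2180 kg/m³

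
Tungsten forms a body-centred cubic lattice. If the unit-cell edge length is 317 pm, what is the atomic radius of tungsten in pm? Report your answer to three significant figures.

In a BCC lattice, atoms touch along the body diagonal, so √3·a = 4r.
r = √3·a/4 = 1.7321 × 317 / 4 = 137 pm.

137 pm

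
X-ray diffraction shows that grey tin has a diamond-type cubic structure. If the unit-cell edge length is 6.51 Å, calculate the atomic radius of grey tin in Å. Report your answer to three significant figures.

In a diamond cubic lattice, nearest neighbors lie along the body diagonal with √3·a = 8r.
r = √3·a/8 = 1.7321 × 6.51 / 8 = 1.41 Å.

1.41 Å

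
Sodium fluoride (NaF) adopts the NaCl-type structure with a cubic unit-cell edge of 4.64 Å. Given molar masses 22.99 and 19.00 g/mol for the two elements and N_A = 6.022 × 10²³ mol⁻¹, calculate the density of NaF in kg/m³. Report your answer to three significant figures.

2790 kg/m³

The NaCl-type structure contains Z = 4 formula units per cell; M(NaF) = 22.99 + 19.00 = 41.99 g/mol.
a³ = (4.640 × 10^-8 cm)³ = 9.990 × 10^-23 cm³.
ρ = 4 × 41.99 / (6.022 × 10²³ × 9.990 × 10^-23) = 2.792 g/cm³ = 2790 kg/m³.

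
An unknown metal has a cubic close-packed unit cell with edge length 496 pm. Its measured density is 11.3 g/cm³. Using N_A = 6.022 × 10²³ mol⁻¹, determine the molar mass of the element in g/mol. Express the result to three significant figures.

An FCC cell has Z = 4 atoms; a = 4.960 × 10^-8 cm.
M = ρ·N_A·a³/Z = 11.3 × 6.022 × 10²³ × 1.220 × 10^-22 / 4 = 208 g/mol.

208 g/mol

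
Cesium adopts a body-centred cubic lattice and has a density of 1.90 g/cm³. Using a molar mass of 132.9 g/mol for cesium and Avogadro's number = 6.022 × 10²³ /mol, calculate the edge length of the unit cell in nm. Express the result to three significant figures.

0.615 nm

With Z = 2 atoms per BCC cell, a³ = Z·M/(N_A·ρ) = 2 × 132.9 / (6.022 × 10²³ × 1.900 g/cm³) = 2.323 × 10^-22 cm³.
a = (2.323 × 10^-22)^(1/3) = 6.147 × 10^-8 cm = 0.615 nm.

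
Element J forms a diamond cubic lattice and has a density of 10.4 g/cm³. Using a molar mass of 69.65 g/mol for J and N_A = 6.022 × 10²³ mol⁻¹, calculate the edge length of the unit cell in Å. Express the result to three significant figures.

4.46 Å

With Z = 8 atoms per diamond cubic cell, a³ = Z·M/(N_A·ρ) = 8 × 69.65 / (6.022 × 10²³ × 10.40 g/cm³) = 8.897 × 10^-23 cm³.
a = (8.897 × 10^-23)^(1/3) = 4.464 × 10^-8 cm = 4.46 Å.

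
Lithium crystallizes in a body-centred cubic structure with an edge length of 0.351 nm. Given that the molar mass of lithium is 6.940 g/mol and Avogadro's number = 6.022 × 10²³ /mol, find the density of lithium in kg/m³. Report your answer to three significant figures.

A BCC unit cell contains Z = 2 atoms.
Cell volume: a³ = (0.351 nm)³ = (3.510 × 10^-8 cm)³ = 4.324 × 10^-23 cm³.
ρ = Z·M/(N_A·a³) = 2 × 6.940 / (6.022 × 10²³ × 4.324 × 10^-23) = 0.5330 g/cm³ = 533 kg/m³.

533 kg/m³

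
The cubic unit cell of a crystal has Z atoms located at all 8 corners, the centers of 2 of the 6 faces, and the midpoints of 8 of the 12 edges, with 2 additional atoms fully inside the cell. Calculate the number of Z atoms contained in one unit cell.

Corner atoms are shared by 8 cells (1/8 each), face atoms by 2 (1/2 each), edge atoms by 4 (1/4 each), interior atoms are unshared.
Net atoms = 8 × 1/8 + 2 × 1/2 + 8 × 1/4 + 2 = 1 + 1 + 2 + 2 = 6.

6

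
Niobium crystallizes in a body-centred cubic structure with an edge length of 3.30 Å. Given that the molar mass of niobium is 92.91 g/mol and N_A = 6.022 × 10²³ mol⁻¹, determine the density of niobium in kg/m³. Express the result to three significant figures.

A BCC unit cell contains Z = 2 atoms.
Cell volume: a³ = (3.30 Å)³ = (3.300 × 10^-8 cm)³ = 3.594 × 10^-23 cm³.
ρ = Z·M/(N_A·a³) = 2 × 92.91 / (6.022 × 10²³ × 3.594 × 10^-23) = 8.586 g/cm³ = 8590 kg/m³.

8590 kg/m³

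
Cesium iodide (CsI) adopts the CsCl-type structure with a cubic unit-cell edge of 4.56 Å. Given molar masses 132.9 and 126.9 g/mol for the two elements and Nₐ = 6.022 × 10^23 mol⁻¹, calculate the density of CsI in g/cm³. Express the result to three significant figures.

4.55 g/cm³

The CsCl-type structure contains Z = 1 formula unit per cell; M(CsI) = 132.9 + 126.9 = 259.8 g/mol.
a³ = (4.560 × 10^-8 cm)³ = 9.482 × 10^-23 cm³.
ρ = 1 × 259.8 / (6.022 × 10²³ × 9.482 × 10^-23) = 4.550 g/cm³.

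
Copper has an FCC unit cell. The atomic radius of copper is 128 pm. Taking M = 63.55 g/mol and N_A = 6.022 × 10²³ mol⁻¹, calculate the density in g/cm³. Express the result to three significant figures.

In an FCC lattice, atoms touch along the face diagonal, so √2·a = 4r, giving a = 362.0 pm = 3.620 × 10^-8 cm.
With Z = 4, ρ = Z·M/(N_A·a³) = 4 × 63.55 / (6.022 × 10²³ × 4.745 × 10^-23) = 8.895 g/cm³.

8.90 g/cm³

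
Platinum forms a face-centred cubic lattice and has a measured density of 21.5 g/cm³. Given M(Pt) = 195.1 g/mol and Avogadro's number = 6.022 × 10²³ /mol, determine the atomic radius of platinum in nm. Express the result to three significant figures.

For an FCC cell (Z = 4), a³ = Z·M/(N_A·ρ) = 4 × 195.1 / (6.022 × 10²³ × 21.50) = 6.028 × 10^-23 cm³, so a = 3.921 × 10^-8 cm = 0.3921 nm.
Atoms touch along the face diagonal, so √2·a = 4r, so r = 0.3536 × a = 0.139 nm.

0.139 nm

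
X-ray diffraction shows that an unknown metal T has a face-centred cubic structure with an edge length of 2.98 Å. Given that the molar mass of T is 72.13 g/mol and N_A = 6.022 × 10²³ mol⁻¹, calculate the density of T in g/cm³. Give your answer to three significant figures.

An FCC unit cell contains Z = 4 atoms.
Cell volume: a³ = (2.98 Å)³ = (2.980 × 10^-8 cm)³ = 2.646 × 10^-23 cm³.
ρ = Z·M/(N_A·a³) = 4 × 72.13 / (6.022 × 10²³ × 2.646 × 10^-23) = 18.10 g/cm³.

18.1 g/cm³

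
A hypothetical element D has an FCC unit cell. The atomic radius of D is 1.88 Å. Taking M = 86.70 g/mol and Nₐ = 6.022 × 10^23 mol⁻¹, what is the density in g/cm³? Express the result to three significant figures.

3.83 g/cm³

In an FCC lattice, atoms touch along the face diagonal, so √2·a = 4r, giving a = 5.317 Å = 5.317 × 10^-8 cm.
With Z = 4, ρ = Z·M/(N_A·a³) = 4 × 86.70 / (6.022 × 10²³ × 1.504 × 10^-22) = 3.830 g/cm³.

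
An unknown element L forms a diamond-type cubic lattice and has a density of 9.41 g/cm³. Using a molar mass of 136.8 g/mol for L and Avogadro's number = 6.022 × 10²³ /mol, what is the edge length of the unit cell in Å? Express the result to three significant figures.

5.78 Å

With Z = 8 atoms per diamond cubic cell, a³ = Z·M/(N_A·ρ) = 8 × 136.8 / (6.022 × 10²³ × 9.410 g/cm³) = 1.931 × 10^-22 cm³.
a = (1.931 × 10^-22)^(1/3) = 5.780 × 10^-8 cm = 5.78 Å.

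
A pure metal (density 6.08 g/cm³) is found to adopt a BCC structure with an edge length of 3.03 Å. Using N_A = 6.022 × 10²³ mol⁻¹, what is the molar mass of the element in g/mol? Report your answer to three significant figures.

50.9 g/mol

A BCC cell has Z = 2 atoms; a = 3.030 × 10^-8 cm.
M = ρ·N_A·a³/Z = 6.08 × 6.022 × 10²³ × 2.782 × 10^-23 / 2 = 50.9 g/mol.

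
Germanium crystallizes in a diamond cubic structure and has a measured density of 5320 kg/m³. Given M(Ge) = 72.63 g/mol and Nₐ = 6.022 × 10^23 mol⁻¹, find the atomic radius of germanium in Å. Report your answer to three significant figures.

1.23 Å

For a diamond cubic cell (Z = 8), a³ = Z·M/(N_A·ρ) = 8 × 72.63 / (6.022 × 10²³ × 5.320) = 1.814 × 10^-22 cm³, so a = 5.660 × 10^-8 cm = 5.660 Å.
Nearest neighbors lie along the body diagonal with √3·a = 8r, so r = 0.2165 × a = 1.23 Å.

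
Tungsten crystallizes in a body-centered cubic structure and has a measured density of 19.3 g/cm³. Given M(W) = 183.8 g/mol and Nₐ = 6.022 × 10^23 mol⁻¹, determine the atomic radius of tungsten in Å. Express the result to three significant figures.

For a BCC cell (Z = 2), a³ = Z·M/(N_A·ρ) = 2 × 183.8 / (6.022 × 10²³ × 19.30) = 3.163 × 10^-23 cm³, so a = 3.162 × 10^-8 cm = 3.162 Å.
Atoms touch along the body diagonal, so √3·a = 4r, so r = 0.4330 × a = 1.37 Å.

1.37 Å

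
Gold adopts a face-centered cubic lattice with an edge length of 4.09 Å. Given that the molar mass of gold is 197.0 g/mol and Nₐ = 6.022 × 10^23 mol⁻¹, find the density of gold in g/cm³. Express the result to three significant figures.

An FCC unit cell contains Z = 4 atoms.
Cell volume: a³ = (4.09 Å)³ = (4.090 × 10^-8 cm)³ = 6.842 × 10^-23 cm³.
ρ = Z·M/(N_A·a³) = 4 × 197.0 / (6.022 × 10²³ × 6.842 × 10^-23) = 19.13 g/cm³.

19.1 g/cm³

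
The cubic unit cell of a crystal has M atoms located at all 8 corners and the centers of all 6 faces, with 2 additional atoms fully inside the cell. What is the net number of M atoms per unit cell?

6

Corner atoms are shared by 8 cells (1/8 each), face atoms by 2 (1/2 each), interior atoms are unshared.
Net atoms = 8 × 1/8 + 6 × 1/2 + 2 = 1 + 3 + 2 = 6.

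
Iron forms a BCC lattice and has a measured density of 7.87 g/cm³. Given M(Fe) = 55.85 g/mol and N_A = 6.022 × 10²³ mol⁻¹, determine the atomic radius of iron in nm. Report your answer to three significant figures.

For a BCC cell (Z = 2), a³ = Z·M/(N_A·ρ) = 2 × 55.85 / (6.022 × 10²³ × 7.870) = 2.357 × 10^-23 cm³, so a = 2.867 × 10^-8 cm = 0.2867 nm.
Atoms touch along the body diagonal, so √3·a = 4r, so r = 0.4330 × a = 0.124 nm.

0.124 nm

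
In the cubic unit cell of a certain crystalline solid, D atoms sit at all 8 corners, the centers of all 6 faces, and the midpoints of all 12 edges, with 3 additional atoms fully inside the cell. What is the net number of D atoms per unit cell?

10

Corner atoms are shared by 8 cells (1/8 each), face atoms by 2 (1/2 each), edge atoms by 4 (1/4 each), interior atoms are unshared.
Net atoms = 8 × 1/8 + 6 × 1/2 + 12 × 1/4 + 3 = 1 + 3 + 3 + 3 = 10.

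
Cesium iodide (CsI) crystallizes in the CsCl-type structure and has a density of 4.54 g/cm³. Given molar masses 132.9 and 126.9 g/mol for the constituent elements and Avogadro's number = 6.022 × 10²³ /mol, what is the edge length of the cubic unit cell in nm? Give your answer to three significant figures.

0.456 nm

M(CsI) = 259.8 g/mol; Z = 1 formula unit per cell.
a³ = Z·M/(N_A·ρ) = 1 × 259.8 / (6.022 × 10²³ × 4.54) = 9.503 × 10^-23 cm³, so a = 4.563 × 10^-8 cm = 0.456 nm.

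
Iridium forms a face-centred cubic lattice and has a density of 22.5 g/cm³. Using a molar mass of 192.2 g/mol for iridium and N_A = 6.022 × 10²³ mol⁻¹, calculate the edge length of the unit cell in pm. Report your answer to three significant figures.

With Z = 4 atoms per FCC cell, a³ = Z·M/(N_A·ρ) = 4 × 192.2 / (6.022 × 10²³ × 22.50 g/cm³) = 5.674 × 10^-23 cm³.
a = (5.674 × 10^-23)^(1/3) = 3.843 × 10^-8 cm = 384 pm.

384 pm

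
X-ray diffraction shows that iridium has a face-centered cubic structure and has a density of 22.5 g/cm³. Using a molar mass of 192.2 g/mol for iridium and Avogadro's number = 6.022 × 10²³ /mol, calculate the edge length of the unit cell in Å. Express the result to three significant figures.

With Z = 4 atoms per FCC cell, a³ = Z·M/(N_A·ρ) = 4 × 192.2 / (6.022 × 10²³ × 22.50 g/cm³) = 5.674 × 10^-23 cm³.
a = (5.674 × 10^-23)^(1/3) = 3.843 × 10^-8 cm = 3.84 Å.

3.84 Å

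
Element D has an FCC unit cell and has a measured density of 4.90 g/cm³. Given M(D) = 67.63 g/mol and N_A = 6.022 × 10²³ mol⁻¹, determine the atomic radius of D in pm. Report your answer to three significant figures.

159 pm

For an FCC cell (Z = 4), a³ = Z·M/(N_A·ρ) = 4 × 67.63 / (6.022 × 10²³ × 4.900) = 9.168 × 10^-23 cm³, so a = 4.509 × 10^-8 cm = 450.9 pm.
Atoms touch along the face diagonal, so √2·a = 4r, so r = 0.3536 × a = 159 pm.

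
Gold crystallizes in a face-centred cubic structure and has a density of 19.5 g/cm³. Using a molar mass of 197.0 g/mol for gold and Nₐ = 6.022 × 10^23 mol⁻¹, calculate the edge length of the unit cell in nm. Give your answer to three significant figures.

With Z = 4 atoms per FCC cell, a³ = Z·M/(N_A·ρ) = 4 × 197.0 / (6.022 × 10²³ × 19.50 g/cm³) = 6.710 × 10^-23 cm³.
a = (6.710 × 10^-23)^(1/3) = 4.064 × 10^-8 cm = 0.406 nm.

0.406 nm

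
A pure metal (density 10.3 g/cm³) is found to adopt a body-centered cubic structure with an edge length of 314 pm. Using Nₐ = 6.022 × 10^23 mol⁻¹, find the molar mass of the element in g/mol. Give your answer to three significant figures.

96.0 g/mol

A BCC cell has Z = 2 atoms; a = 3.140 × 10^-8 cm.
M = ρ·N_A·a³/Z = 10.3 × 6.022 × 10²³ × 3.096 × 10^-23 / 2 = 96.0 g/mol.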